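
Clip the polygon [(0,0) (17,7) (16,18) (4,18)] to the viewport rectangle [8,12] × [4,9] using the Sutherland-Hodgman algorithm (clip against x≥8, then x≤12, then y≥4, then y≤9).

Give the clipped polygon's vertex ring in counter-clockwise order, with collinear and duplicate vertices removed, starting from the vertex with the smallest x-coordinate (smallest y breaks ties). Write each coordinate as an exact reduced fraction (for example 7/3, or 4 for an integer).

Clipped polygon: [(8,4) (68/7,4) (12,84/17) (12,9) (8,9)]

1. After x ≥ 8: [(8,56/17) (17,7) (16,18) (8,18)]
2. After x ≤ 12: [(8,56/17) (12,84/17) (12,18) (8,18)]
3. After y ≥ 4: [(8,4) (68/7,4) (12,84/17) (12,18) (8,18)]
4. After y ≤ 9: [(8,9) (8,4) (68/7,4) (12,84/17) (12,9)]
5. Canonical ring: [(8,4) (68/7,4) (12,84/17) (12,9) (8,9)]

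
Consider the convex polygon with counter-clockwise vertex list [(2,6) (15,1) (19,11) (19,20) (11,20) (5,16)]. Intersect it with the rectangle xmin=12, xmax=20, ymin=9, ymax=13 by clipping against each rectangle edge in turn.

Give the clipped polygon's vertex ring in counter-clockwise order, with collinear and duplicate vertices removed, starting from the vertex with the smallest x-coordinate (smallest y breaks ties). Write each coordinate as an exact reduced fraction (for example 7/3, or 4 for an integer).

1. After x ≥ 12: [(12,28/13) (15,1) (19,11) (19,20) (12,20)]
2. After x ≤ 20: [(12,28/13) (15,1) (19,11) (19,20) (12,20)]
3. After y ≥ 9: [(12,9) (91/5,9) (19,11) (19,20) (12,20)]
4. After y ≤ 13: [(12,13) (12,9) (91/5,9) (19,11) (19,13)]
5. Canonical ring: [(12,9) (91/5,9) (19,11) (19,13) (12,13)]

Clipped polygon: [(12,9) (91/5,9) (19,11) (19,13) (12,13)]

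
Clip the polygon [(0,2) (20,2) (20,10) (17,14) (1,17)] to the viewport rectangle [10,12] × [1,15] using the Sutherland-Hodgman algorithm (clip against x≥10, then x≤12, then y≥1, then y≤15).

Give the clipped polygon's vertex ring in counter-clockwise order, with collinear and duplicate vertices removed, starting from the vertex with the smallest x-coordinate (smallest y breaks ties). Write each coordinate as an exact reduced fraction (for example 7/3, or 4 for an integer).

1. After x ≥ 10: [(10,2) (20,2) (20,10) (17,14) (10,245/16)]
2. After x ≤ 12: [(10,2) (12,2) (12,239/16) (10,245/16)]
3. After y ≥ 1: [(10,2) (12,2) (12,239/16) (10,245/16)]
4. After y ≤ 15: [(10,15) (10,2) (12,2) (12,239/16) (35/3,15)]
5. Canonical ring: [(10,2) (12,2) (12,239/16) (35/3,15) (10,15)]

Clipped polygon: [(10,2) (12,2) (12,239/16) (35/3,15) (10,15)]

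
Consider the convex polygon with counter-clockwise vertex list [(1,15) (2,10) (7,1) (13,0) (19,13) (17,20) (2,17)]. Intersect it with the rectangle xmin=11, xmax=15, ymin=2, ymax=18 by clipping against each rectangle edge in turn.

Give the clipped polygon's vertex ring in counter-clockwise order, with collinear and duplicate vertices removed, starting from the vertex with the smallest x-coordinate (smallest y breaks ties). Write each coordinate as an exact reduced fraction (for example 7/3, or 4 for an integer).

Clipped polygon: [(11,2) (181/13,2) (15,13/3) (15,18) (11,18)]

1. After x ≥ 11: [(11,1/3) (13,0) (19,13) (17,20) (11,94/5)]
2. After x ≤ 15: [(11,1/3) (13,0) (15,13/3) (15,98/5) (11,94/5)]
3. After y ≥ 2: [(11,2) (181/13,2) (15,13/3) (15,98/5) (11,94/5)]
4. After y ≤ 18: [(11,18) (11,2) (181/13,2) (15,13/3) (15,18)]
5. Canonical ring: [(11,2) (181/13,2) (15,13/3) (15,18) (11,18)]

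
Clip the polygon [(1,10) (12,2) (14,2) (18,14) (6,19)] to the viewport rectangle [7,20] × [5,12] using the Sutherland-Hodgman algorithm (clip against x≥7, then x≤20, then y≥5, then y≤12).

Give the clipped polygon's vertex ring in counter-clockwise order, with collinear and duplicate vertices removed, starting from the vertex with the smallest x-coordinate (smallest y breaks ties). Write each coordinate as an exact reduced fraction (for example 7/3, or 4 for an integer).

1. After x ≥ 7: [(7,62/11) (12,2) (14,2) (18,14) (7,223/12)]
2. After x ≤ 20: [(7,62/11) (12,2) (14,2) (18,14) (7,223/12)]
3. After y ≥ 5: [(7,62/11) (63/8,5) (15,5) (18,14) (7,223/12)]
4. After y ≤ 12: [(7,12) (7,62/11) (63/8,5) (15,5) (52/3,12)]
5. Canonical ring: [(7,62/11) (63/8,5) (15,5) (52/3,12) (7,12)]

Clipped polygon: [(7,62/11) (63/8,5) (15,5) (52/3,12) (7,12)]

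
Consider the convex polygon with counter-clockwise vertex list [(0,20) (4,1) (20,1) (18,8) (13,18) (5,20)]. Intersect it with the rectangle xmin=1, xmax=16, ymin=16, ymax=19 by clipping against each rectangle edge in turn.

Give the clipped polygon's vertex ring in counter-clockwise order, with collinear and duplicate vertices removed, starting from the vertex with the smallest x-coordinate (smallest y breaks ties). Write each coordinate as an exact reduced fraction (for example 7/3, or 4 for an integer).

Clipped polygon: [(1,16) (14,16) (13,18) (9,19) (1,19)]

1. After x ≥ 1: [(1,20) (1,61/4) (4,1) (20,1) (18,8) (13,18) (5,20)]
2. After x ≤ 16: [(1,20) (1,61/4) (4,1) (16,1) (16,12) (13,18) (5,20)]
3. After y ≥ 16: [(1,20) (1,16) (14,16) (13,18) (5,20)]
4. After y ≤ 19: [(1,19) (1,16) (14,16) (13,18) (9,19)]
5. Canonical ring: [(1,16) (14,16) (13,18) (9,19) (1,19)]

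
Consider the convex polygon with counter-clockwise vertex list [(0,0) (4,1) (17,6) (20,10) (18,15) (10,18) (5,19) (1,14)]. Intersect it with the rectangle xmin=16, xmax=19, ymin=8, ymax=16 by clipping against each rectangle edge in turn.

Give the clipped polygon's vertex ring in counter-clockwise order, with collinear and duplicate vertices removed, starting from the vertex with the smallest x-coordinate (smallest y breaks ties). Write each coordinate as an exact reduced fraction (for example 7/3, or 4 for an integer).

1. After x ≥ 16: [(16,73/13) (17,6) (20,10) (18,15) (16,63/4)]
2. After x ≤ 19: [(16,73/13) (17,6) (19,26/3) (19,25/2) (18,15) (16,63/4)]
3. After y ≥ 8: [(16,8) (37/2,8) (19,26/3) (19,25/2) (18,15) (16,63/4)]
4. After y ≤ 16: [(16,8) (37/2,8) (19,26/3) (19,25/2) (18,15) (16,63/4)]
5. Canonical ring: [(16,8) (37/2,8) (19,26/3) (19,25/2) (18,15) (16,63/4)]

Clipped polygon: [(16,8) (37/2,8) (19,26/3) (19,25/2) (18,15) (16,63/4)]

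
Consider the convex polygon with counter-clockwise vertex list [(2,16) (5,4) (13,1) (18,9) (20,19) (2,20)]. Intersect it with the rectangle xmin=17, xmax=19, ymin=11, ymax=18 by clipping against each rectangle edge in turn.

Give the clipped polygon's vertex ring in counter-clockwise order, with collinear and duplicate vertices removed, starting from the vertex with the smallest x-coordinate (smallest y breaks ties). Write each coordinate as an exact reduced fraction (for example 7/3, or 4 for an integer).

1. After x ≥ 17: [(17,37/5) (18,9) (20,19) (17,115/6)]
2. After x ≤ 19: [(17,37/5) (18,9) (19,14) (19,343/18) (17,115/6)]
3. After y ≥ 11: [(17,11) (92/5,11) (19,14) (19,343/18) (17,115/6)]
4. After y ≤ 18: [(17,18) (17,11) (92/5,11) (19,14) (19,18)]
5. Canonical ring: [(17,11) (92/5,11) (19,14) (19,18) (17,18)]

Clipped polygon: [(17,11) (92/5,11) (19,14) (19,18) (17,18)]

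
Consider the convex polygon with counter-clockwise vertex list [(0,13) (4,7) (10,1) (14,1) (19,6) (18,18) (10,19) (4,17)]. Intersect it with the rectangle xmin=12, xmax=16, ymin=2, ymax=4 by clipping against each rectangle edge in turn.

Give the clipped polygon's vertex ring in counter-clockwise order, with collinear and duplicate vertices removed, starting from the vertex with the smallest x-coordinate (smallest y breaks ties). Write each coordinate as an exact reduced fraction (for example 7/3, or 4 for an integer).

1. After x ≥ 12: [(12,1) (14,1) (19,6) (18,18) (12,75/4)]
2. After x ≤ 16: [(12,1) (14,1) (16,3) (16,73/4) (12,75/4)]
3. After y ≥ 2: [(12,2) (15,2) (16,3) (16,73/4) (12,75/4)]
4. After y ≤ 4: [(12,4) (12,2) (15,2) (16,3) (16,4)]
5. Canonical ring: [(12,2) (15,2) (16,3) (16,4) (12,4)]

Clipped polygon: [(12,2) (15,2) (16,3) (16,4) (12,4)]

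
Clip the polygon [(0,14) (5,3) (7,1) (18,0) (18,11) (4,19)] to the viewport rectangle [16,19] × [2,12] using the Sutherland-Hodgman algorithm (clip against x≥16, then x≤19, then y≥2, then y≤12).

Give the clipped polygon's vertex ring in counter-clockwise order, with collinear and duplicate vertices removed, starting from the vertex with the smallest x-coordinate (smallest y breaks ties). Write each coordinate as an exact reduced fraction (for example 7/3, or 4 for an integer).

1. After x ≥ 16: [(16,2/11) (18,0) (18,11) (16,85/7)]
2. After x ≤ 19: [(16,2/11) (18,0) (18,11) (16,85/7)]
3. After y ≥ 2: [(16,2) (18,2) (18,11) (16,85/7)]
4. After y ≤ 12: [(16,12) (16,2) (18,2) (18,11) (65/4,12)]
5. Canonical ring: [(16,2) (18,2) (18,11) (65/4,12) (16,12)]

Clipped polygon: [(16,2) (18,2) (18,11) (65/4,12) (16,12)]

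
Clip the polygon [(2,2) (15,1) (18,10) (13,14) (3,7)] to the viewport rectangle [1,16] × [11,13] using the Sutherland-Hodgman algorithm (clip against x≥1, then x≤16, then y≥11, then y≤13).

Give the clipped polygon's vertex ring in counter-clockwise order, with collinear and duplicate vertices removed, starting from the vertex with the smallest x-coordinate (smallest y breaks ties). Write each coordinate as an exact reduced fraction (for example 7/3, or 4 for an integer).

1. After x ≥ 1: [(2,2) (15,1) (18,10) (13,14) (3,7)]
2. After x ≤ 16: [(2,2) (15,1) (16,4) (16,58/5) (13,14) (3,7)]
3. After y ≥ 11: [(16,11) (16,58/5) (13,14) (61/7,11)]
4. After y ≤ 13: [(16,11) (16,58/5) (57/4,13) (81/7,13) (61/7,11)]
5. Canonical ring: [(61/7,11) (16,11) (16,58/5) (57/4,13) (81/7,13)]

Clipped polygon: [(61/7,11) (16,11) (16,58/5) (57/4,13) (81/7,13)]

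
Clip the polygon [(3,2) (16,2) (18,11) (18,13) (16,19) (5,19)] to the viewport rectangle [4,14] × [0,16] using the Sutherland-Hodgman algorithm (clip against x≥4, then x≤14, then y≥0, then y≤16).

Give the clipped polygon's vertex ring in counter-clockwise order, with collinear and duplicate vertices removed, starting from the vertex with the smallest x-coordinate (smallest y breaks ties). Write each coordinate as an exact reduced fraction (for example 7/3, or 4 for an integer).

Clipped polygon: [(4,2) (14,2) (14,16) (79/17,16) (4,21/2)]

1. After x ≥ 4: [(4,21/2) (4,2) (16,2) (18,11) (18,13) (16,19) (5,19)]
2. After x ≤ 14: [(4,21/2) (4,2) (14,2) (14,19) (5,19)]
3. After y ≥ 0: [(4,21/2) (4,2) (14,2) (14,19) (5,19)]
4. After y ≤ 16: [(79/17,16) (4,21/2) (4,2) (14,2) (14,16)]
5. Canonical ring: [(4,2) (14,2) (14,16) (79/17,16) (4,21/2)]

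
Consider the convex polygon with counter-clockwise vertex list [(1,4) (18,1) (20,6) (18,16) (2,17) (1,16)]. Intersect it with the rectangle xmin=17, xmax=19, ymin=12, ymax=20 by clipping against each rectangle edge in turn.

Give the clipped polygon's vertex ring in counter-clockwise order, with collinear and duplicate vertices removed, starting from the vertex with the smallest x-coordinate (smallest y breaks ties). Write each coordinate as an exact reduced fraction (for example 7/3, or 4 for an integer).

Clipped polygon: [(17,12) (94/5,12) (18,16) (17,257/16)]

1. After x ≥ 17: [(17,20/17) (18,1) (20,6) (18,16) (17,257/16)]
2. After x ≤ 19: [(17,20/17) (18,1) (19,7/2) (19,11) (18,16) (17,257/16)]
3. After y ≥ 12: [(17,12) (94/5,12) (18,16) (17,257/16)]
4. After y ≤ 20: [(17,12) (94/5,12) (18,16) (17,257/16)]
5. Canonical ring: [(17,12) (94/5,12) (18,16) (17,257/16)]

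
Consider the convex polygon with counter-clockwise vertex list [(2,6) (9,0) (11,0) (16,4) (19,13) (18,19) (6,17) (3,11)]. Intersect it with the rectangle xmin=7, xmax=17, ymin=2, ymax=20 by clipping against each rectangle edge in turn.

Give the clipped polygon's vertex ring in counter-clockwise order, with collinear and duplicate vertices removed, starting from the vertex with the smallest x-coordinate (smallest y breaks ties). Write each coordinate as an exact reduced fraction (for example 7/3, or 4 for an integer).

Clipped polygon: [(7,2) (27/2,2) (16,4) (17,7) (17,113/6) (7,103/6)]

1. After x ≥ 7: [(7,12/7) (9,0) (11,0) (16,4) (19,13) (18,19) (7,103/6)]
2. After x ≤ 17: [(7,12/7) (9,0) (11,0) (16,4) (17,7) (17,113/6) (7,103/6)]
3. After y ≥ 2: [(7,2) (27/2,2) (16,4) (17,7) (17,113/6) (7,103/6)]
4. After y ≤ 20: [(7,2) (27/2,2) (16,4) (17,7) (17,113/6) (7,103/6)]
5. Canonical ring: [(7,2) (27/2,2) (16,4) (17,7) (17,113/6) (7,103/6)]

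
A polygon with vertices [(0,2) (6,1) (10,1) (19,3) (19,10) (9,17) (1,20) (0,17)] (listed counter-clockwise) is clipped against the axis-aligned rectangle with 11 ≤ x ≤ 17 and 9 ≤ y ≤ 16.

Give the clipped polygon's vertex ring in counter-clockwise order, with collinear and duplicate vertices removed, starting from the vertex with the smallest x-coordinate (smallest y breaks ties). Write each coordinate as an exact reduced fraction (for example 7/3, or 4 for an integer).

1. After x ≥ 11: [(11,11/9) (19,3) (19,10) (11,78/5)]
2. After x ≤ 17: [(11,11/9) (17,23/9) (17,57/5) (11,78/5)]
3. After y ≥ 9: [(11,9) (17,9) (17,57/5) (11,78/5)]
4. After y ≤ 16: [(11,9) (17,9) (17,57/5) (11,78/5)]
5. Canonical ring: [(11,9) (17,9) (17,57/5) (11,78/5)]

Clipped polygon: [(11,9) (17,9) (17,57/5) (11,78/5)]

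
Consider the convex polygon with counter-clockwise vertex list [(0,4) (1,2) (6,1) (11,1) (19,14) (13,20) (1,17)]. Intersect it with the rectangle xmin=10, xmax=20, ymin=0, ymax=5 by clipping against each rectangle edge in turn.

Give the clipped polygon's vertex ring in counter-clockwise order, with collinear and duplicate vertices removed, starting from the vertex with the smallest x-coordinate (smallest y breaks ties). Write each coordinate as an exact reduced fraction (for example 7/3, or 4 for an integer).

Clipped polygon: [(10,1) (11,1) (175/13,5) (10,5)]

1. After x ≥ 10: [(10,1) (11,1) (19,14) (13,20) (10,77/4)]
2. After x ≤ 20: [(10,1) (11,1) (19,14) (13,20) (10,77/4)]
3. After y ≥ 0: [(10,1) (11,1) (19,14) (13,20) (10,77/4)]
4. After y ≤ 5: [(10,5) (10,1) (11,1) (175/13,5)]
5. Canonical ring: [(10,1) (11,1) (175/13,5) (10,5)]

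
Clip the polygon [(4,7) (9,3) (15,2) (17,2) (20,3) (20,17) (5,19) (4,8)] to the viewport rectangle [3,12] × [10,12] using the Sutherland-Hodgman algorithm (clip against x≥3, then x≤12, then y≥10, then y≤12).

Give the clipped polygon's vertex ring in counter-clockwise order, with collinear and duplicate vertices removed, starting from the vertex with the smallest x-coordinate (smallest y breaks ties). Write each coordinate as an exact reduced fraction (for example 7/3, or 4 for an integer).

Clipped polygon: [(46/11,10) (12,10) (12,12) (48/11,12)]

1. After x ≥ 3: [(4,7) (9,3) (15,2) (17,2) (20,3) (20,17) (5,19) (4,8)]
2. After x ≤ 12: [(4,7) (9,3) (12,5/2) (12,271/15) (5,19) (4,8)]
3. After y ≥ 10: [(12,10) (12,271/15) (5,19) (46/11,10)]
4. After y ≤ 12: [(12,10) (12,12) (48/11,12) (46/11,10)]
5. Canonical ring: [(46/11,10) (12,10) (12,12) (48/11,12)]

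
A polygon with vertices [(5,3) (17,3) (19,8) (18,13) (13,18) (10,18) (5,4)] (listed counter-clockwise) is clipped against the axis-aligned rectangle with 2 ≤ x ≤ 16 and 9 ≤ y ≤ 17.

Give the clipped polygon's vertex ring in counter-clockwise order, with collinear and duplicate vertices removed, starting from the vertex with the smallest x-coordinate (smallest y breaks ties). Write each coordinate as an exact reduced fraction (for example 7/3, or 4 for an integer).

1. After x ≥ 2: [(5,3) (17,3) (19,8) (18,13) (13,18) (10,18) (5,4)]
2. After x ≤ 16: [(5,3) (16,3) (16,15) (13,18) (10,18) (5,4)]
3. After y ≥ 9: [(16,9) (16,15) (13,18) (10,18) (95/14,9)]
4. After y ≤ 17: [(16,9) (16,15) (14,17) (135/14,17) (95/14,9)]
5. Canonical ring: [(95/14,9) (16,9) (16,15) (14,17) (135/14,17)]

Clipped polygon: [(95/14,9) (16,9) (16,15) (14,17) (135/14,17)]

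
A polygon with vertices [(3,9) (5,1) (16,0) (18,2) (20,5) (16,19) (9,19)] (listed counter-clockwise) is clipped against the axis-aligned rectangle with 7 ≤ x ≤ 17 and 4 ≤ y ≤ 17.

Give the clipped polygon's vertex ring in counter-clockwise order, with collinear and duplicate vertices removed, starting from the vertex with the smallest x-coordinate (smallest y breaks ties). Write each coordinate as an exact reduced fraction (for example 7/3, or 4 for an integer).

1. After x ≥ 7: [(7,47/3) (7,9/11) (16,0) (18,2) (20,5) (16,19) (9,19)]
2. After x ≤ 17: [(7,47/3) (7,9/11) (16,0) (17,1) (17,31/2) (16,19) (9,19)]
3. After y ≥ 4: [(7,47/3) (7,4) (17,4) (17,31/2) (16,19) (9,19)]
4. After y ≤ 17: [(39/5,17) (7,47/3) (7,4) (17,4) (17,31/2) (116/7,17)]
5. Canonical ring: [(7,4) (17,4) (17,31/2) (116/7,17) (39/5,17) (7,47/3)]

Clipped polygon: [(7,4) (17,4) (17,31/2) (116/7,17) (39/5,17) (7,47/3)]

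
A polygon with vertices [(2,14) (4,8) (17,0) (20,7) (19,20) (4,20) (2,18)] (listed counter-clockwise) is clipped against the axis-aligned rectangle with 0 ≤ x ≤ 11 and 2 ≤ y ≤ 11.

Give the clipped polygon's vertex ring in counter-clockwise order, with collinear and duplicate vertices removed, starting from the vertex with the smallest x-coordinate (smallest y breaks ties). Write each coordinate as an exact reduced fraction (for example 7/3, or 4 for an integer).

Clipped polygon: [(3,11) (4,8) (11,48/13) (11,11)]

1. After x ≥ 0: [(2,14) (4,8) (17,0) (20,7) (19,20) (4,20) (2,18)]
2. After x ≤ 11: [(2,14) (4,8) (11,48/13) (11,20) (4,20) (2,18)]
3. After y ≥ 2: [(2,14) (4,8) (11,48/13) (11,20) (4,20) (2,18)]
4. After y ≤ 11: [(3,11) (4,8) (11,48/13) (11,11)]
5. Canonical ring: [(3,11) (4,8) (11,48/13) (11,11)]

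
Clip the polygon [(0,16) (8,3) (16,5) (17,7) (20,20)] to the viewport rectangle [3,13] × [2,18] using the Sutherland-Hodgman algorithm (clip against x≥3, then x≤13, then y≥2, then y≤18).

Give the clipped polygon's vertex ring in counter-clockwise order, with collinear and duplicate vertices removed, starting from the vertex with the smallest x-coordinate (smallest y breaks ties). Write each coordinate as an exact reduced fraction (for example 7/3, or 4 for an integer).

Clipped polygon: [(3,89/8) (8,3) (13,17/4) (13,18) (10,18) (3,83/5)]

1. After x ≥ 3: [(3,83/5) (3,89/8) (8,3) (16,5) (17,7) (20,20)]
2. After x ≤ 13: [(13,93/5) (3,83/5) (3,89/8) (8,3) (13,17/4)]
3. After y ≥ 2: [(13,93/5) (3,83/5) (3,89/8) (8,3) (13,17/4)]
4. After y ≤ 18: [(13,18) (10,18) (3,83/5) (3,89/8) (8,3) (13,17/4)]
5. Canonical ring: [(3,89/8) (8,3) (13,17/4) (13,18) (10,18) (3,83/5)]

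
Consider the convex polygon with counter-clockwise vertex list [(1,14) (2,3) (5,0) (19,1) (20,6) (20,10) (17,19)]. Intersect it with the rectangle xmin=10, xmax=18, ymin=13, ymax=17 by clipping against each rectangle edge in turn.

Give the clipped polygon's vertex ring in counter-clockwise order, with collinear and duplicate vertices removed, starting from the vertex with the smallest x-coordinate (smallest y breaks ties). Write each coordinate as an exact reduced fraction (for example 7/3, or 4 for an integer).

1. After x ≥ 10: [(10,269/16) (10,5/14) (19,1) (20,6) (20,10) (17,19)]
2. After x ≤ 18: [(10,269/16) (10,5/14) (18,13/14) (18,16) (17,19)]
3. After y ≥ 13: [(10,269/16) (10,13) (18,13) (18,16) (17,19)]
4. After y ≤ 17: [(53/5,17) (10,269/16) (10,13) (18,13) (18,16) (53/3,17)]
5. Canonical ring: [(10,13) (18,13) (18,16) (53/3,17) (53/5,17) (10,269/16)]

Clipped polygon: [(10,13) (18,13) (18,16) (53/3,17) (53/5,17) (10,269/16)]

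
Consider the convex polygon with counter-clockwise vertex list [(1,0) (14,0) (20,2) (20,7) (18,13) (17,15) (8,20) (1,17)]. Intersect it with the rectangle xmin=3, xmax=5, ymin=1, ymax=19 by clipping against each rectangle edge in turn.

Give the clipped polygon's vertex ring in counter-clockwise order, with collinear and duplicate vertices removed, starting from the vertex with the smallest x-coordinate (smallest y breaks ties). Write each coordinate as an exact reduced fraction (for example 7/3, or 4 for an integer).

1. After x ≥ 3: [(3,0) (14,0) (20,2) (20,7) (18,13) (17,15) (8,20) (3,125/7)]
2. After x ≤ 5: [(3,0) (5,0) (5,131/7) (3,125/7)]
3. After y ≥ 1: [(3,1) (5,1) (5,131/7) (3,125/7)]
4. After y ≤ 19: [(3,1) (5,1) (5,131/7) (3,125/7)]
5. Canonical ring: [(3,1) (5,1) (5,131/7) (3,125/7)]

Clipped polygon: [(3,1) (5,1) (5,131/7) (3,125/7)]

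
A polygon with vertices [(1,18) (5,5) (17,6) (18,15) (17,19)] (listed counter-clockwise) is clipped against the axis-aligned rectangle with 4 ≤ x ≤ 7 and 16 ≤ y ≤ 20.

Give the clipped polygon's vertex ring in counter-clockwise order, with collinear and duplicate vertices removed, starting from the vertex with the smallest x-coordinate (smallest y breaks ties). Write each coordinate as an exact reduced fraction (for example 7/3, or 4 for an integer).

1. After x ≥ 4: [(4,291/16) (4,33/4) (5,5) (17,6) (18,15) (17,19)]
2. After x ≤ 7: [(7,147/8) (4,291/16) (4,33/4) (5,5) (7,31/6)]
3. After y ≥ 16: [(7,16) (7,147/8) (4,291/16) (4,16)]
4. After y ≤ 20: [(7,16) (7,147/8) (4,291/16) (4,16)]
5. Canonical ring: [(4,16) (7,16) (7,147/8) (4,291/16)]

Clipped polygon: [(4,16) (7,16) (7,147/8) (4,291/16)]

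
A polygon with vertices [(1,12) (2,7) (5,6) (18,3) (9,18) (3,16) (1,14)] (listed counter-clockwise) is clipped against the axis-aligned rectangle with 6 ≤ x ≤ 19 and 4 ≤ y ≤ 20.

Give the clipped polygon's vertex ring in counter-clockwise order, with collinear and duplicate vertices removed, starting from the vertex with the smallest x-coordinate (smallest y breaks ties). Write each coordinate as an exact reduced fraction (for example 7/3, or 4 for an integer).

Clipped polygon: [(6,75/13) (41/3,4) (87/5,4) (9,18) (6,17)]

1. After x ≥ 6: [(6,75/13) (18,3) (9,18) (6,17)]
2. After x ≤ 19: [(6,75/13) (18,3) (9,18) (6,17)]
3. After y ≥ 4: [(6,75/13) (41/3,4) (87/5,4) (9,18) (6,17)]
4. After y ≤ 20: [(6,75/13) (41/3,4) (87/5,4) (9,18) (6,17)]
5. Canonical ring: [(6,75/13) (41/3,4) (87/5,4) (9,18) (6,17)]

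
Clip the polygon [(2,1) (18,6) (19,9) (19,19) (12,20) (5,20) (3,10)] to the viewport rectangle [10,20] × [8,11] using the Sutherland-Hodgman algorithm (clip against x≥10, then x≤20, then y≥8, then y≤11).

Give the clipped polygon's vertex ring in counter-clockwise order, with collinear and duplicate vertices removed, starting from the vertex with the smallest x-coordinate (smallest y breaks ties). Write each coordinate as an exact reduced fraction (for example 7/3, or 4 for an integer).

1. After x ≥ 10: [(10,7/2) (18,6) (19,9) (19,19) (12,20) (10,20)]
2. After x ≤ 20: [(10,7/2) (18,6) (19,9) (19,19) (12,20) (10,20)]
3. After y ≥ 8: [(10,8) (56/3,8) (19,9) (19,19) (12,20) (10,20)]
4. After y ≤ 11: [(10,11) (10,8) (56/3,8) (19,9) (19,11)]
5. Canonical ring: [(10,8) (56/3,8) (19,9) (19,11) (10,11)]

Clipped polygon: [(10,8) (56/3,8) (19,9) (19,11) (10,11)]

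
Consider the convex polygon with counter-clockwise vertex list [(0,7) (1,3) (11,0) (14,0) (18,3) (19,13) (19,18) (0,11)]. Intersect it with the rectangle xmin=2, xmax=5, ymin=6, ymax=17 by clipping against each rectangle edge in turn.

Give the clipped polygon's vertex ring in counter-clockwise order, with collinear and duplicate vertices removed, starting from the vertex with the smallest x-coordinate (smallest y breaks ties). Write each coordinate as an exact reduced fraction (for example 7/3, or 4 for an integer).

1. After x ≥ 2: [(2,27/10) (11,0) (14,0) (18,3) (19,13) (19,18) (2,223/19)]
2. After x ≤ 5: [(2,27/10) (5,9/5) (5,244/19) (2,223/19)]
3. After y ≥ 6: [(2,6) (5,6) (5,244/19) (2,223/19)]
4. After y ≤ 17: [(2,6) (5,6) (5,244/19) (2,223/19)]
5. Canonical ring: [(2,6) (5,6) (5,244/19) (2,223/19)]

Clipped polygon: [(2,6) (5,6) (5,244/19) (2,223/19)]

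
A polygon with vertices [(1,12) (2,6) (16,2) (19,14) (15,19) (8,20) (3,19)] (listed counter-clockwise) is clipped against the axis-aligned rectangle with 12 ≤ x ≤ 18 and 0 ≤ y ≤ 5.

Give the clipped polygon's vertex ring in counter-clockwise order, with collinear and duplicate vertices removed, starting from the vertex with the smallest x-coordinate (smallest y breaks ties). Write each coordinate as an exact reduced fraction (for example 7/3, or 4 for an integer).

1. After x ≥ 12: [(12,22/7) (16,2) (19,14) (15,19) (12,136/7)]
2. After x ≤ 18: [(12,22/7) (16,2) (18,10) (18,61/4) (15,19) (12,136/7)]
3. After y ≥ 0: [(12,22/7) (16,2) (18,10) (18,61/4) (15,19) (12,136/7)]
4. After y ≤ 5: [(12,5) (12,22/7) (16,2) (67/4,5)]
5. Canonical ring: [(12,22/7) (16,2) (67/4,5) (12,5)]

Clipped polygon: [(12,22/7) (16,2) (67/4,5) (12,5)]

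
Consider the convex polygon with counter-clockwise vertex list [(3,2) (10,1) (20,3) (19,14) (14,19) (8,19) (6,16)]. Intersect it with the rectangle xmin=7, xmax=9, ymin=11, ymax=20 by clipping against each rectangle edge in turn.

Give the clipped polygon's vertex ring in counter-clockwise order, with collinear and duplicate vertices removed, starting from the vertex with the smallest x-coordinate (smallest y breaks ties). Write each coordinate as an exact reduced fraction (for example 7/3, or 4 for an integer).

Clipped polygon: [(7,11) (9,11) (9,19) (8,19) (7,35/2)]

1. After x ≥ 7: [(7,10/7) (10,1) (20,3) (19,14) (14,19) (8,19) (7,35/2)]
2. After x ≤ 9: [(7,10/7) (9,8/7) (9,19) (8,19) (7,35/2)]
3. After y ≥ 11: [(7,11) (9,11) (9,19) (8,19) (7,35/2)]
4. After y ≤ 20: [(7,11) (9,11) (9,19) (8,19) (7,35/2)]
5. Canonical ring: [(7,11) (9,11) (9,19) (8,19) (7,35/2)]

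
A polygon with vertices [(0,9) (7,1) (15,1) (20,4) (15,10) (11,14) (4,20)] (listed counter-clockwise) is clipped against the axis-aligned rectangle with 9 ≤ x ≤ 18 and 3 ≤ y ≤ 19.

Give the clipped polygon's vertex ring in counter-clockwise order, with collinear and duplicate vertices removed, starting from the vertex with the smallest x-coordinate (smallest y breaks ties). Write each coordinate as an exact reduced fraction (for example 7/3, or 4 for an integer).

1. After x ≥ 9: [(9,1) (15,1) (20,4) (15,10) (11,14) (9,110/7)]
2. After x ≤ 18: [(9,1) (15,1) (18,14/5) (18,32/5) (15,10) (11,14) (9,110/7)]
3. After y ≥ 3: [(9,3) (18,3) (18,32/5) (15,10) (11,14) (9,110/7)]
4. After y ≤ 19: [(9,3) (18,3) (18,32/5) (15,10) (11,14) (9,110/7)]
5. Canonical ring: [(9,3) (18,3) (18,32/5) (15,10) (11,14) (9,110/7)]

Clipped polygon: [(9,3) (18,3) (18,32/5) (15,10) (11,14) (9,110/7)]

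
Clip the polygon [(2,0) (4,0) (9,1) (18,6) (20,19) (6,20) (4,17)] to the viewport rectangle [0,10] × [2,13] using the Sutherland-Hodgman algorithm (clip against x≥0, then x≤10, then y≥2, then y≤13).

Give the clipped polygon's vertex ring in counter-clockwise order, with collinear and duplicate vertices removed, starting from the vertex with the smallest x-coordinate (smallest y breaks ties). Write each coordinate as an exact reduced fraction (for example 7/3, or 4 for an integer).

1. After x ≥ 0: [(2,0) (4,0) (9,1) (18,6) (20,19) (6,20) (4,17)]
2. After x ≤ 10: [(2,0) (4,0) (9,1) (10,14/9) (10,138/7) (6,20) (4,17)]
3. After y ≥ 2: [(38/17,2) (10,2) (10,138/7) (6,20) (4,17)]
4. After y ≤ 13: [(60/17,13) (38/17,2) (10,2) (10,13)]
5. Canonical ring: [(38/17,2) (10,2) (10,13) (60/17,13)]

Clipped polygon: [(38/17,2) (10,2) (10,13) (60/17,13)]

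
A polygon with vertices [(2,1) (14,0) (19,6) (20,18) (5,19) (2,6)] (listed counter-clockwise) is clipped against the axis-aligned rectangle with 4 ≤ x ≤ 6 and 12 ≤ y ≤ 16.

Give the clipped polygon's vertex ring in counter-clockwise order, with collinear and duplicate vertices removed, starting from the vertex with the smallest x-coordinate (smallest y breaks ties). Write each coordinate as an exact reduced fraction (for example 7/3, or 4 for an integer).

Clipped polygon: [(4,12) (6,12) (6,16) (56/13,16) (4,44/3)]

1. After x ≥ 4: [(4,5/6) (14,0) (19,6) (20,18) (5,19) (4,44/3)]
2. After x ≤ 6: [(4,5/6) (6,2/3) (6,284/15) (5,19) (4,44/3)]
3. After y ≥ 12: [(4,12) (6,12) (6,284/15) (5,19) (4,44/3)]
4. After y ≤ 16: [(4,12) (6,12) (6,16) (56/13,16) (4,44/3)]
5. Canonical ring: [(4,12) (6,12) (6,16) (56/13,16) (4,44/3)]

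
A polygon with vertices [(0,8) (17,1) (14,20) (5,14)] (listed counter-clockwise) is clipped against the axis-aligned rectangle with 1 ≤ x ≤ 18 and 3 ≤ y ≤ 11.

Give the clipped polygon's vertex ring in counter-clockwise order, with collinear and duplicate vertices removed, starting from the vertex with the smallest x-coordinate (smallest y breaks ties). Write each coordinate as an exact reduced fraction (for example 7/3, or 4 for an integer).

Clipped polygon: [(1,129/17) (85/7,3) (317/19,3) (293/19,11) (5/2,11) (1,46/5)]

1. After x ≥ 1: [(1,46/5) (1,129/17) (17,1) (14,20) (5,14)]
2. After x ≤ 18: [(1,46/5) (1,129/17) (17,1) (14,20) (5,14)]
3. After y ≥ 3: [(1,46/5) (1,129/17) (85/7,3) (317/19,3) (14,20) (5,14)]
4. After y ≤ 11: [(5/2,11) (1,46/5) (1,129/17) (85/7,3) (317/19,3) (293/19,11)]
5. Canonical ring: [(1,129/17) (85/7,3) (317/19,3) (293/19,11) (5/2,11) (1,46/5)]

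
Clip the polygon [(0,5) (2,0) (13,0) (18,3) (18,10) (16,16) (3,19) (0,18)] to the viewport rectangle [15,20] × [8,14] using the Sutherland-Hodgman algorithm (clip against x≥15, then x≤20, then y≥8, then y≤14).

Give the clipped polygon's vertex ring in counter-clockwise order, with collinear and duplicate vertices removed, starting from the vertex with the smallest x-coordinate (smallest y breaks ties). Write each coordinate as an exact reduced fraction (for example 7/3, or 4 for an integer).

Clipped polygon: [(15,8) (18,8) (18,10) (50/3,14) (15,14)]

1. After x ≥ 15: [(15,6/5) (18,3) (18,10) (16,16) (15,211/13)]
2. After x ≤ 20: [(15,6/5) (18,3) (18,10) (16,16) (15,211/13)]
3. After y ≥ 8: [(15,8) (18,8) (18,10) (16,16) (15,211/13)]
4. After y ≤ 14: [(15,14) (15,8) (18,8) (18,10) (50/3,14)]
5. Canonical ring: [(15,8) (18,8) (18,10) (50/3,14) (15,14)]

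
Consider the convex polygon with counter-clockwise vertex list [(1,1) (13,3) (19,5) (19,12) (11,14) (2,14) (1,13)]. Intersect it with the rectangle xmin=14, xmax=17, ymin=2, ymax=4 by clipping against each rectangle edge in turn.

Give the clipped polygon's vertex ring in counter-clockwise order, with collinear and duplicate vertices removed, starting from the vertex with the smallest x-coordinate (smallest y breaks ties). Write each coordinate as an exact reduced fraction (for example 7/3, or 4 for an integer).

1. After x ≥ 14: [(14,10/3) (19,5) (19,12) (14,53/4)]
2. After x ≤ 17: [(14,10/3) (17,13/3) (17,25/2) (14,53/4)]
3. After y ≥ 2: [(14,10/3) (17,13/3) (17,25/2) (14,53/4)]
4. After y ≤ 4: [(14,4) (14,10/3) (16,4)]
5. Canonical ring: [(14,10/3) (16,4) (14,4)]

Clipped polygon: [(14,10/3) (16,4) (14,4)]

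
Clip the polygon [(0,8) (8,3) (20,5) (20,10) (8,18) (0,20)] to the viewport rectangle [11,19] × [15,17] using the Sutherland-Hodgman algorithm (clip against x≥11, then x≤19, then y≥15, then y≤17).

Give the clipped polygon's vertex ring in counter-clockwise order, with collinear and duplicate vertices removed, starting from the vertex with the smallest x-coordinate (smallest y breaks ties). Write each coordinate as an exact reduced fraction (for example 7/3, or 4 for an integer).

1. After x ≥ 11: [(11,7/2) (20,5) (20,10) (11,16)]
2. After x ≤ 19: [(11,7/2) (19,29/6) (19,32/3) (11,16)]
3. After y ≥ 15: [(11,15) (25/2,15) (11,16)]
4. After y ≤ 17: [(11,15) (25/2,15) (11,16)]
5. Canonical ring: [(11,15) (25/2,15) (11,16)]

Clipped polygon: [(11,15) (25/2,15) (11,16)]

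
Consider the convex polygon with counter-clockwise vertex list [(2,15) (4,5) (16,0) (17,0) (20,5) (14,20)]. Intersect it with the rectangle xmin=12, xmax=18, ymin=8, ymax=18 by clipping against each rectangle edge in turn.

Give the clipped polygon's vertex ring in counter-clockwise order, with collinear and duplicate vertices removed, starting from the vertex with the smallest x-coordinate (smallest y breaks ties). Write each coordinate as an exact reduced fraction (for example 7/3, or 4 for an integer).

1. After x ≥ 12: [(12,115/6) (12,5/3) (16,0) (17,0) (20,5) (14,20)]
2. After x ≤ 18: [(12,115/6) (12,5/3) (16,0) (17,0) (18,5/3) (18,10) (14,20)]
3. After y ≥ 8: [(12,115/6) (12,8) (18,8) (18,10) (14,20)]
4. After y ≤ 18: [(12,18) (12,8) (18,8) (18,10) (74/5,18)]
5. Canonical ring: [(12,8) (18,8) (18,10) (74/5,18) (12,18)]

Clipped polygon: [(12,8) (18,8) (18,10) (74/5,18) (12,18)]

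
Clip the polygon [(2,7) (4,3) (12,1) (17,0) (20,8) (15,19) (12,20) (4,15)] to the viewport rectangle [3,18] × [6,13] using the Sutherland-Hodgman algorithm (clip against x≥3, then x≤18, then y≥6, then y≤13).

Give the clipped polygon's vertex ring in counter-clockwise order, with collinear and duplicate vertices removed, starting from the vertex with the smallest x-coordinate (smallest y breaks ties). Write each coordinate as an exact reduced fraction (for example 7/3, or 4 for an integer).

Clipped polygon: [(3,6) (18,6) (18,62/5) (195/11,13) (7/2,13) (3,11)]

1. After x ≥ 3: [(3,11) (3,5) (4,3) (12,1) (17,0) (20,8) (15,19) (12,20) (4,15)]
2. After x ≤ 18: [(3,11) (3,5) (4,3) (12,1) (17,0) (18,8/3) (18,62/5) (15,19) (12,20) (4,15)]
3. After y ≥ 6: [(3,11) (3,6) (18,6) (18,62/5) (15,19) (12,20) (4,15)]
4. After y ≤ 13: [(7/2,13) (3,11) (3,6) (18,6) (18,62/5) (195/11,13)]
5. Canonical ring: [(3,6) (18,6) (18,62/5) (195/11,13) (7/2,13) (3,11)]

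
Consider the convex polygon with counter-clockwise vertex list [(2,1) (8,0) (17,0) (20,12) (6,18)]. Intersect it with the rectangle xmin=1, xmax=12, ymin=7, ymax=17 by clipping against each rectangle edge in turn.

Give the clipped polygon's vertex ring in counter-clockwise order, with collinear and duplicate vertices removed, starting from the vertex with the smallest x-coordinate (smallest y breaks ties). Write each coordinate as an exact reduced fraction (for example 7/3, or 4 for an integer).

1. After x ≥ 1: [(2,1) (8,0) (17,0) (20,12) (6,18)]
2. After x ≤ 12: [(2,1) (8,0) (12,0) (12,108/7) (6,18)]
3. After y ≥ 7: [(58/17,7) (12,7) (12,108/7) (6,18)]
4. After y ≤ 17: [(98/17,17) (58/17,7) (12,7) (12,108/7) (25/3,17)]
5. Canonical ring: [(58/17,7) (12,7) (12,108/7) (25/3,17) (98/17,17)]

Clipped polygon: [(58/17,7) (12,7) (12,108/7) (25/3,17) (98/17,17)]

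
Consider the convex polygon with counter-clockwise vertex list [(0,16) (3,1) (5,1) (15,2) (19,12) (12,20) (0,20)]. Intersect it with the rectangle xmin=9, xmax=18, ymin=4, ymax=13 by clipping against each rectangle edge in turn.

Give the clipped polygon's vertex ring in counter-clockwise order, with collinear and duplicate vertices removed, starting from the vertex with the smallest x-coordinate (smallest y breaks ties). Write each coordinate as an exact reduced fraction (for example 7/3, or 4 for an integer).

Clipped polygon: [(9,4) (79/5,4) (18,19/2) (18,13) (9,13)]

1. After x ≥ 9: [(9,7/5) (15,2) (19,12) (12,20) (9,20)]
2. After x ≤ 18: [(9,7/5) (15,2) (18,19/2) (18,92/7) (12,20) (9,20)]
3. After y ≥ 4: [(9,4) (79/5,4) (18,19/2) (18,92/7) (12,20) (9,20)]
4. After y ≤ 13: [(9,13) (9,4) (79/5,4) (18,19/2) (18,13)]
5. Canonical ring: [(9,4) (79/5,4) (18,19/2) (18,13) (9,13)]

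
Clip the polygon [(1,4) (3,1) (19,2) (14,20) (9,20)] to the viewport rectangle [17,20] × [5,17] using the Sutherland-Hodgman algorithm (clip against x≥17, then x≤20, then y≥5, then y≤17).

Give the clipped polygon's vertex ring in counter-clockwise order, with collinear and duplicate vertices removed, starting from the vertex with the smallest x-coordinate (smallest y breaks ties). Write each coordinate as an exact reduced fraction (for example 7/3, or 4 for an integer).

Clipped polygon: [(17,5) (109/6,5) (17,46/5)]

1. After x ≥ 17: [(17,15/8) (19,2) (17,46/5)]
2. After x ≤ 20: [(17,15/8) (19,2) (17,46/5)]
3. After y ≥ 5: [(17,5) (109/6,5) (17,46/5)]
4. After y ≤ 17: [(17,5) (109/6,5) (17,46/5)]
5. Canonical ring: [(17,5) (109/6,5) (17,46/5)]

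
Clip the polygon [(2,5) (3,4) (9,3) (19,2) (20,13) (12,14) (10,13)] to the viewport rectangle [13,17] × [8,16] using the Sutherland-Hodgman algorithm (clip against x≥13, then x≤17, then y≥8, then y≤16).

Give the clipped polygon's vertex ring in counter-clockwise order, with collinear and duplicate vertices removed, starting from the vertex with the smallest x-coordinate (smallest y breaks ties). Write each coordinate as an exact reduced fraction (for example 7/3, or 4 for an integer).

Clipped polygon: [(13,8) (17,8) (17,107/8) (13,111/8)]

1. After x ≥ 13: [(13,13/5) (19,2) (20,13) (13,111/8)]
2. After x ≤ 17: [(13,13/5) (17,11/5) (17,107/8) (13,111/8)]
3. After y ≥ 8: [(13,8) (17,8) (17,107/8) (13,111/8)]
4. After y ≤ 16: [(13,8) (17,8) (17,107/8) (13,111/8)]
5. Canonical ring: [(13,8) (17,8) (17,107/8) (13,111/8)]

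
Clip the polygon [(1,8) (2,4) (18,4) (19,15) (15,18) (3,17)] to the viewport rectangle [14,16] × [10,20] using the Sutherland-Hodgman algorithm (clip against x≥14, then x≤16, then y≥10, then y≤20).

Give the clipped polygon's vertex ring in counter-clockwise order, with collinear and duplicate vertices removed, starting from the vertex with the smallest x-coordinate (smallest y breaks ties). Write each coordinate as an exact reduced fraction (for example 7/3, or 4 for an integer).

Clipped polygon: [(14,10) (16,10) (16,69/4) (15,18) (14,215/12)]

1. After x ≥ 14: [(14,4) (18,4) (19,15) (15,18) (14,215/12)]
2. After x ≤ 16: [(14,4) (16,4) (16,69/4) (15,18) (14,215/12)]
3. After y ≥ 10: [(14,10) (16,10) (16,69/4) (15,18) (14,215/12)]
4. After y ≤ 20: [(14,10) (16,10) (16,69/4) (15,18) (14,215/12)]
5. Canonical ring: [(14,10) (16,10) (16,69/4) (15,18) (14,215/12)]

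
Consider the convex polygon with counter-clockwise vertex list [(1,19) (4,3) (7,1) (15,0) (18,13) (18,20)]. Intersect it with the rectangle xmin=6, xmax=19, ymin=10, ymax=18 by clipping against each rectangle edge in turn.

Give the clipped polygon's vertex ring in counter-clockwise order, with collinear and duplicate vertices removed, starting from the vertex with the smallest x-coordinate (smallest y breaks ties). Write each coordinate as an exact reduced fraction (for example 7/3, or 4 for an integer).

Clipped polygon: [(6,10) (225/13,10) (18,13) (18,18) (6,18)]

1. After x ≥ 6: [(6,328/17) (6,5/3) (7,1) (15,0) (18,13) (18,20)]
2. After x ≤ 19: [(6,328/17) (6,5/3) (7,1) (15,0) (18,13) (18,20)]
3. After y ≥ 10: [(6,328/17) (6,10) (225/13,10) (18,13) (18,20)]
4. After y ≤ 18: [(6,18) (6,10) (225/13,10) (18,13) (18,18)]
5. Canonical ring: [(6,10) (225/13,10) (18,13) (18,18) (6,18)]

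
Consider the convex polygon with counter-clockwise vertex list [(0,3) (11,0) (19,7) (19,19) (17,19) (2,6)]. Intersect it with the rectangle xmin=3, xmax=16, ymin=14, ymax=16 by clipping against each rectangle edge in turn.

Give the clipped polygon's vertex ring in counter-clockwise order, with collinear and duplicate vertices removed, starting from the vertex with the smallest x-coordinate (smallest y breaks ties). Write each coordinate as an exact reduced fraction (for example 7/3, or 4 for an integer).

1. After x ≥ 3: [(3,24/11) (11,0) (19,7) (19,19) (17,19) (3,103/15)]
2. After x ≤ 16: [(3,24/11) (11,0) (16,35/8) (16,272/15) (3,103/15)]
3. After y ≥ 14: [(16,14) (16,272/15) (146/13,14)]
4. After y ≤ 16: [(16,14) (16,16) (176/13,16) (146/13,14)]
5. Canonical ring: [(146/13,14) (16,14) (16,16) (176/13,16)]

Clipped polygon: [(146/13,14) (16,14) (16,16) (176/13,16)]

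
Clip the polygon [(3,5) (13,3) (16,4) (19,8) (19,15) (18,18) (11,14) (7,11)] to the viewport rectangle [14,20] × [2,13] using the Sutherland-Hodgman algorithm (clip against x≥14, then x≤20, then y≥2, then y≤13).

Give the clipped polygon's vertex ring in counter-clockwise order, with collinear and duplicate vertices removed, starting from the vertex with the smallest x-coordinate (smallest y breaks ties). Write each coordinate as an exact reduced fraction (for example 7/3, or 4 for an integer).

1. After x ≥ 14: [(14,10/3) (16,4) (19,8) (19,15) (18,18) (14,110/7)]
2. After x ≤ 20: [(14,10/3) (16,4) (19,8) (19,15) (18,18) (14,110/7)]
3. After y ≥ 2: [(14,10/3) (16,4) (19,8) (19,15) (18,18) (14,110/7)]
4. After y ≤ 13: [(14,13) (14,10/3) (16,4) (19,8) (19,13)]
5. Canonical ring: [(14,10/3) (16,4) (19,8) (19,13) (14,13)]

Clipped polygon: [(14,10/3) (16,4) (19,8) (19,13) (14,13)]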